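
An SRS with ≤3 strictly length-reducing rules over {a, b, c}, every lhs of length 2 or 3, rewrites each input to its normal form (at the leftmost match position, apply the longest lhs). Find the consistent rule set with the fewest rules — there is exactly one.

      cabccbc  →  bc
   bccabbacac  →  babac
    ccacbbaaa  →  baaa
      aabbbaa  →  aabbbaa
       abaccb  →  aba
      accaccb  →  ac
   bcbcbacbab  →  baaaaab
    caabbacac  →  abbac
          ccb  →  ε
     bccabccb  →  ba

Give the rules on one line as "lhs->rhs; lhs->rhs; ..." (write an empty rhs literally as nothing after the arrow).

ca->; cb->a

  | cabccbc => bccbc => bcac => bc
  | bccabbacac => bcbbacac => babacac => babac
  | ccacbbaaa => ccbbaaa => cabaaa => baaa
  | aabbbaa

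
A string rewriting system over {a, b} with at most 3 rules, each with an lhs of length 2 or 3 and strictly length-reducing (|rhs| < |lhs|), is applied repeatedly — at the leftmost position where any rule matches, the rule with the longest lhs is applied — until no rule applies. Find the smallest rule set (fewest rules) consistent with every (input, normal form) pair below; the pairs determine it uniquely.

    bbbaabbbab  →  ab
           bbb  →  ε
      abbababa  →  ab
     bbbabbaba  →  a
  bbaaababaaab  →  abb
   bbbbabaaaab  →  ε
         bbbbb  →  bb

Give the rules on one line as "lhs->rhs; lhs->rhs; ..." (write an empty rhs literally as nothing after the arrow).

  | bbbaabbbab => aabbbab => abbbab => aab => ab
  | bbb => ε
  | abbababa => abbbaba => aaba => aba => ab
  | bbbabbaba => abbaba => abbba => aa => a

aa->a; ba->b; bbb->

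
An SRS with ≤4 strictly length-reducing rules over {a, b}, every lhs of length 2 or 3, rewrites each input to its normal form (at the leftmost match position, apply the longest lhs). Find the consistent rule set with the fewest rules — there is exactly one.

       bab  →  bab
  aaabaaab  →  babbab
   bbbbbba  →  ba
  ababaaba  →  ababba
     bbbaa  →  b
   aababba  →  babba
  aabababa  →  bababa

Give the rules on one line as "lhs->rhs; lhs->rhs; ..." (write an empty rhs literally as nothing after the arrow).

aa->; aaa->ba; bbb->aa

  | bab
  | aaabaaab => babaaab => babbab
  | bbbbbba => aabbba => bbba => aaa => ba
  | ababaaba => ababba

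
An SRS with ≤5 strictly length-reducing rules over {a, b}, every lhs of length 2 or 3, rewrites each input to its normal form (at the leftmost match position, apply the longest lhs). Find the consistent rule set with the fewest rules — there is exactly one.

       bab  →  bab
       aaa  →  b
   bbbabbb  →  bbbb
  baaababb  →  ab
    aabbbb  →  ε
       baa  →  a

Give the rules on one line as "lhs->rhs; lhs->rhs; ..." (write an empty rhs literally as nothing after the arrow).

  | bab
  | aaa => b
  | bbbabbb => bbbb
  | baaababb => aababb => aabbb => ab

aaa->b; aba->ab; abb->; baa->a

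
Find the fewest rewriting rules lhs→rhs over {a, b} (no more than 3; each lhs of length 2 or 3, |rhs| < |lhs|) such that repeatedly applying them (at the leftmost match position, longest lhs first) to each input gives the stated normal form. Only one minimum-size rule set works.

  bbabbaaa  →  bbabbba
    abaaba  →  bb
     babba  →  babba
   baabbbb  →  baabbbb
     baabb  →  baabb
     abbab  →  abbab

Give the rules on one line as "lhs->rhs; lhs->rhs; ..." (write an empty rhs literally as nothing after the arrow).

aaa->ba; aba->b

  | bbabbaaa => bbabbba
  | abaaba => baba => bb
  | babba
  | baabbbb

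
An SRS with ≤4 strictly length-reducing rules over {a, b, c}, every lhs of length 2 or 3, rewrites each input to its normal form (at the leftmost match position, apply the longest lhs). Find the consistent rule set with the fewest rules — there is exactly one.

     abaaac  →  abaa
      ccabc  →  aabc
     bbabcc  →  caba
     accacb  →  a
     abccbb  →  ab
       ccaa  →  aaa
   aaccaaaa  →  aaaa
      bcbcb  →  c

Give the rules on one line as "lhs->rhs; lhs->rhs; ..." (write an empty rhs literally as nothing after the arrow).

  | abaaac => abaa
  | ccabc => aabc
  | bbabcc => cabcc => caba
  | accacb => cacb => cb => a

ac->; bb->c; cb->a; cc->a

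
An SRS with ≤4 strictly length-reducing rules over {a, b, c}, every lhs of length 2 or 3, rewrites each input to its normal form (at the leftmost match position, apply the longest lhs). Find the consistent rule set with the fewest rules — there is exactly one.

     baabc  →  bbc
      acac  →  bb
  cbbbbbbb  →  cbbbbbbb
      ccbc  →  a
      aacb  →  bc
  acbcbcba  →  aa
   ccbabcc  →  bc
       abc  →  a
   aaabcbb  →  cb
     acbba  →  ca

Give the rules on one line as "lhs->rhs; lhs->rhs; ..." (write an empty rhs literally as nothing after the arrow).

ab->c; ac->b; acb->cc; cc->a

  | baabc => bacc => bbc
  | acac => bac => bb
  | cbbbbbbb
  | ccbc => abc => cc => a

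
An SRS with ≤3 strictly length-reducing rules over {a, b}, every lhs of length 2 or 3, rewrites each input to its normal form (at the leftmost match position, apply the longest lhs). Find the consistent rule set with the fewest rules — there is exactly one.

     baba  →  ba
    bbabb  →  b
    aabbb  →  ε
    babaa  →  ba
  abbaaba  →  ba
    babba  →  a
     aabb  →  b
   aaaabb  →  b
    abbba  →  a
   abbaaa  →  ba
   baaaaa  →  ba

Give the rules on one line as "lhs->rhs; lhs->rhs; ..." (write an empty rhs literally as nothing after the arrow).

aa->a; ab->; bb->

  | baba => ba
  | bbabb => abb => b
  | aabbb => abbb => bb => ε
  | babaa => baa => ba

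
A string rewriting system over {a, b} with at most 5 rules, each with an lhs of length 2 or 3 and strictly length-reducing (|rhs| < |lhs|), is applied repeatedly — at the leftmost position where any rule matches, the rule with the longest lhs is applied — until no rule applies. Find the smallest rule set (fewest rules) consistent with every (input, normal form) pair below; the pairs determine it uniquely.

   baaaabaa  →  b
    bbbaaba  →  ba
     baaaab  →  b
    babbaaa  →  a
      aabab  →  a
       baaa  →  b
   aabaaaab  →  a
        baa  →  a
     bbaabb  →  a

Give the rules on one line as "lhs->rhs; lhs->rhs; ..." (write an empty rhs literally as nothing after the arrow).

  | baaaabaa => bbaabaa => aaabaa => babaa => baba => bab => b
  | bbbaaba => abaaba => ababa => abba => ba
  | baaaab => bbaab => aaab => bab => b
  | babbaaa => bbaaa => aaaa => baa => bb => a

aa->b; ab->; aba->ab; bb->a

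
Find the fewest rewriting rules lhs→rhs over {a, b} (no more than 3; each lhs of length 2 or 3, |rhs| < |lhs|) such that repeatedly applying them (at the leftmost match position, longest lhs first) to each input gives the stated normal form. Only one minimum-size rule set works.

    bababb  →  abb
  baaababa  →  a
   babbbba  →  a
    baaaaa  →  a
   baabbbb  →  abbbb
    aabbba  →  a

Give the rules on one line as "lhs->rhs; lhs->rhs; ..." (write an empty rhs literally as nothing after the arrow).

  | bababb => ababb => aabb => abb
  | baaababa => aaababa => aababa => ababa => aaba => aba => aa => a
  | babbbba => abbbba => abbba => abba => aba => aa => a
  | baaaaa => aaaaa => aaaa => aaa => aa => a

aa->a; ba->a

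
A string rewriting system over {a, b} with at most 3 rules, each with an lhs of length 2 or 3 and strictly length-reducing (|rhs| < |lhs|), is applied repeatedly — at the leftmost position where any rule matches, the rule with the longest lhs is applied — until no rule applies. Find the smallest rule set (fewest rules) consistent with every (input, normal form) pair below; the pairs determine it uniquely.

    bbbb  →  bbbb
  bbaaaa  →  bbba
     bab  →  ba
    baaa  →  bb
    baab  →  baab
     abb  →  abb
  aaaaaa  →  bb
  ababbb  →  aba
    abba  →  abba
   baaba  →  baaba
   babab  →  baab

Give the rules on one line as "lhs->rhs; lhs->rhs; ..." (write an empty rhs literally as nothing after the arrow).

  | bbbb
  | bbaaaa => bbba
  | bab => ba
  | baaa => bb

aaa->b; bab->ba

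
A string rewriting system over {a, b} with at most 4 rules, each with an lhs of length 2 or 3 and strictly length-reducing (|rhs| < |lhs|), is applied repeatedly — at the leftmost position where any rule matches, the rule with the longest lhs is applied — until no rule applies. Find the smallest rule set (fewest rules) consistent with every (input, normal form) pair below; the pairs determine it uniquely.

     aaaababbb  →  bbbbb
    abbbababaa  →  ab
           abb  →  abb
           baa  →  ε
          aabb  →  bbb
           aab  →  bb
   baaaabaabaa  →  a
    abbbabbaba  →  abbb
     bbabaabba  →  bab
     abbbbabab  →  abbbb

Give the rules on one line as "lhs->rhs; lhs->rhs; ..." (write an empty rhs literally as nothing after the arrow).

aab->bb; aba->aa; baa->; bba->b

  | aaaababbb => aabbabbb => bbbabbb => bbbbb
  | abbbababaa => abbbabaa => abbbaa => abba => ab
  | abb
  | baa => ε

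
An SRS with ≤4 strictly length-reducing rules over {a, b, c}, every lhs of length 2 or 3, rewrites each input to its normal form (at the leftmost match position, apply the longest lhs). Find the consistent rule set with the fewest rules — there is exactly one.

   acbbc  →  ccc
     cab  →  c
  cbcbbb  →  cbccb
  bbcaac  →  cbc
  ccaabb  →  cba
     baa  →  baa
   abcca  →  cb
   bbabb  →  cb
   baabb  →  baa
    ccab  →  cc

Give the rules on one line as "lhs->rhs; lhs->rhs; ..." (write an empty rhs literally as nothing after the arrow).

ab->a; ac->c; bb->c; ca->b

  | acbbc => cbbc => ccc
  | cab => bb => c
  | cbcbbb => cbccb
  | bbcaac => ccaac => cbac => cbc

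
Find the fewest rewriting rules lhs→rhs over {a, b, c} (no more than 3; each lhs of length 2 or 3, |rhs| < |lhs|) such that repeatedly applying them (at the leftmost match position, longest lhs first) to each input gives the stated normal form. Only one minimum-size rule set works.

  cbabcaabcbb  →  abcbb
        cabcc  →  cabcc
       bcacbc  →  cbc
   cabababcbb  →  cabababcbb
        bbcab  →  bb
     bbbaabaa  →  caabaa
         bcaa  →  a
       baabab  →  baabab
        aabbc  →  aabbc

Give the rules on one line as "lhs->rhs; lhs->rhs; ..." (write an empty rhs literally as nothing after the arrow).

bbb->c; bca->; cba->

  | cbabcaabcbb => bcaabcbb => abcbb
  | cabcc
  | bcacbc => cbc
  | cabababcbb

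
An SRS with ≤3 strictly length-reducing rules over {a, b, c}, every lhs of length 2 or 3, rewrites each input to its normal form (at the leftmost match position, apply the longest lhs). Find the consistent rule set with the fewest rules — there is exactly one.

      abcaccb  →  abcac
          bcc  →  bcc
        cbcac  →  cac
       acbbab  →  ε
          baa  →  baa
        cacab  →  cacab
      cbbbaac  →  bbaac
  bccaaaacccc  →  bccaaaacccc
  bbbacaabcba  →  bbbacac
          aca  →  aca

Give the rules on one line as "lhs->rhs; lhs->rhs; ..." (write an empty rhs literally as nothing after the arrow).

aba->c; cb->

  | abcaccb => abcac
  | bcc
  | cbcac => cac
  | acbbab => abab => cb => ε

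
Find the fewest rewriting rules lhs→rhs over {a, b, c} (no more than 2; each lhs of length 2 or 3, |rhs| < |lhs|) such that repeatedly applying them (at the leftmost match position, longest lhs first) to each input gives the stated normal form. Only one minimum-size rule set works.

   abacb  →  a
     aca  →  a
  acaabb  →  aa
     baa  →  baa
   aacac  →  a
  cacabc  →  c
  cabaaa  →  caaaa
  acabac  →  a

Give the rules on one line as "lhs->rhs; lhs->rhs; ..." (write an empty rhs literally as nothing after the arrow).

  | abacb => aacb => ab => a
  | aca => a
  | acaabb => aabb => aab => aa
  | baa

ab->a; ac->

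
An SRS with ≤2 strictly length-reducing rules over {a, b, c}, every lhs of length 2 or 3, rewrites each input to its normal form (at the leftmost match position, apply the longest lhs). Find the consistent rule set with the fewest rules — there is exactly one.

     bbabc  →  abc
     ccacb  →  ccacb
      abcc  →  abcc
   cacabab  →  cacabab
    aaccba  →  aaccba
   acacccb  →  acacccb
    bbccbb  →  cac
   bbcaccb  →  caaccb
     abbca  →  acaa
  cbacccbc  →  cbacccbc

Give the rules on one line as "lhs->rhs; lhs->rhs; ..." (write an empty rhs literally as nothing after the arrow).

  | bbabc => abc
  | ccacb
  | abcc
  | cacabab

bb->; bbc->ca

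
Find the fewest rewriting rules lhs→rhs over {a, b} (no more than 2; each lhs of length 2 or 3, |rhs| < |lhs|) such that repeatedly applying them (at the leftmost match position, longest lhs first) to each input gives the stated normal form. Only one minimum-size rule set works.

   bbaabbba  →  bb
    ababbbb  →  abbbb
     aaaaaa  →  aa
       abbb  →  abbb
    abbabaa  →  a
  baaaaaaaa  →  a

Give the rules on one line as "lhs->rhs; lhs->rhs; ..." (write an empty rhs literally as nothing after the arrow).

  | bbaabbba => babbba => bbba => bb
  | ababbbb => abbbb
  | aaaaaa => aaaa => aa
  | abbb

aaa->a; ba->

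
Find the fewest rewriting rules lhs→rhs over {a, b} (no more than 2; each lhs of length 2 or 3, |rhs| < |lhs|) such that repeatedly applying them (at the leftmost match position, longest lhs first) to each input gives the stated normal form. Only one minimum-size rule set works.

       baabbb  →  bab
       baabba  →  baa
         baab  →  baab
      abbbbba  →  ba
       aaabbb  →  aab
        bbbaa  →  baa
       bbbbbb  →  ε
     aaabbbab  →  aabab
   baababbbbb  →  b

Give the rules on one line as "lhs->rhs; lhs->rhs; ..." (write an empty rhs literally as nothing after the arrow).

  | baabbb => bab
  | baabba => baa
  | baab
  | abbbbba => bbba => ba

abb->; bb->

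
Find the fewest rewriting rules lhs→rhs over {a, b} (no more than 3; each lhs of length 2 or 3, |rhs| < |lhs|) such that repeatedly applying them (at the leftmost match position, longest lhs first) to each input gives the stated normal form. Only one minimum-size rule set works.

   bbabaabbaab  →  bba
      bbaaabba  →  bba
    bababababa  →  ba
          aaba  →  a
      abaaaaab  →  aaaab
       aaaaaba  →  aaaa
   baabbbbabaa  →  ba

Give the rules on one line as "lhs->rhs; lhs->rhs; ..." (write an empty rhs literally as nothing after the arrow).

aba->; baa->ba; bab->ba

  | bbabaabbaab => bbaaabbaab => bbaabbaab => bbabbaab => bbabaab => bbaaab => bbaab => bbab => bba
  | bbaaabba => bbaabba => bbabba => bbaba => bbaa => bba
  | bababababa => baabababa => babababa => baababa => bababa => baaba => baba => baa => ba
  | aaba => a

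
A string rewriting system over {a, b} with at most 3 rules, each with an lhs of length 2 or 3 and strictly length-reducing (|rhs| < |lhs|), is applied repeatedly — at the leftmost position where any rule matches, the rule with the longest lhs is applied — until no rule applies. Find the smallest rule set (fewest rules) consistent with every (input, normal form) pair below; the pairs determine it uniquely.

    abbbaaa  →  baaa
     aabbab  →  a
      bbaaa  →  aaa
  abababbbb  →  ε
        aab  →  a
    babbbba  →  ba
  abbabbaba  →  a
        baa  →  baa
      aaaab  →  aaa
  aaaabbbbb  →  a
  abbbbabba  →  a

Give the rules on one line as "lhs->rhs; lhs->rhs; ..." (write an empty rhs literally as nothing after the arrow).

ab->; abb->; bb->

  | abbbaaa => baaa
  | aabbab => aab => a
  | bbaaa => aaa
  | abababbbb => ababbbb => abbbb => bb => ε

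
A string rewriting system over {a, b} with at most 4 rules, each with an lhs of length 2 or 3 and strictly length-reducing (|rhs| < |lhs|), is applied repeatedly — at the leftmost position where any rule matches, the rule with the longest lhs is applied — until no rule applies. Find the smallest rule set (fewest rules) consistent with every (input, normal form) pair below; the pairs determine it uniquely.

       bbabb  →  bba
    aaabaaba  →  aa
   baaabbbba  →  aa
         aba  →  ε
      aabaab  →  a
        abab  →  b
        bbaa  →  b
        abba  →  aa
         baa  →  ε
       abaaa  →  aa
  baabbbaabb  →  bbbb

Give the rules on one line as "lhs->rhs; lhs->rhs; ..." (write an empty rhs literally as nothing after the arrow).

  | bbabb => bba
  | aaabaaba => aaaba => aa
  | baaabbbba => abbbba => abba => aa
  | aba => ε

ab->; aba->; abb->a; baa->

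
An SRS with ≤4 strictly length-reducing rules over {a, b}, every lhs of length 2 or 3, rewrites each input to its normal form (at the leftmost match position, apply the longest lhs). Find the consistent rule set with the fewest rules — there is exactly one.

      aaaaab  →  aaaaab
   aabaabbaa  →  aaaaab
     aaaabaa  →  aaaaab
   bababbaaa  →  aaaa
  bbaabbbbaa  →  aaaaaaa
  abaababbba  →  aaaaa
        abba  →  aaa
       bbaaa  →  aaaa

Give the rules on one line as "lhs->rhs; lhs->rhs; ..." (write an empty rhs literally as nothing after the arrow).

ba->; baa->ab; bb->a

  | aaaaab
  | aabaabbaa => aaabbbaa => aaaabaa => aaaaab
  | aaaabaa => aaaaab
  | bababbaaa => babbaaa => bbaaa => aaaa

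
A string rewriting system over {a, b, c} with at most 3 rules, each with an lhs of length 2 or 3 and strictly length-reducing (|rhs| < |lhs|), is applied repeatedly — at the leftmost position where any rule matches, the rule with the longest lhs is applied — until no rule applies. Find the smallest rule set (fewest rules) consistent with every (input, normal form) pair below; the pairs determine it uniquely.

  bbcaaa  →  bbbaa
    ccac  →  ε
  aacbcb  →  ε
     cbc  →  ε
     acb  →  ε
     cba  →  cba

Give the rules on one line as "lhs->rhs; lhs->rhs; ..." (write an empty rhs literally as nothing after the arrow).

  | bbcaaa => bbbaa
  | ccac => cbc => ε
  | aacbcb => acb => ε
  | cbc => ε

acb->; ca->b; cbc->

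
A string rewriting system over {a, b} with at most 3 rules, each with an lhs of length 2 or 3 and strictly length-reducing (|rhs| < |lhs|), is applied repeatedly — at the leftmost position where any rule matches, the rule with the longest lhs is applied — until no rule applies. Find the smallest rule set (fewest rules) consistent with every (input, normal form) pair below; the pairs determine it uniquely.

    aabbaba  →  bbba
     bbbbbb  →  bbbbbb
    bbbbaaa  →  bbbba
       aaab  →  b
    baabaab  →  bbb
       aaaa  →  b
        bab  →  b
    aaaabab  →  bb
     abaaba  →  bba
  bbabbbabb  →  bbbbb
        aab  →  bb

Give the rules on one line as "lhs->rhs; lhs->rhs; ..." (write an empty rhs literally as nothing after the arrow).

aa->b; ab->; baa->b

  | aabbaba => bbbaba => bbba
  | bbbbbb
  | bbbbaaa => bbbba
  | aaab => bab => b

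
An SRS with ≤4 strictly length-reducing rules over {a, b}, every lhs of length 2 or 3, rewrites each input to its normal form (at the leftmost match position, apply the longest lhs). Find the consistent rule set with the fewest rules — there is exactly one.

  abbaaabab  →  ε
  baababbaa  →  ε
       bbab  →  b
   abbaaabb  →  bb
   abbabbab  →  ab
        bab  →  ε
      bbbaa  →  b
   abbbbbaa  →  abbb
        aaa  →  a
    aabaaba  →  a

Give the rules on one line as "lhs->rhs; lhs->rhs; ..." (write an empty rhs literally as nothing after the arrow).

  | abbaaabab => abaabab => aabab => bab => ε
  | baababbaa => ababbaa => abaa => aa => ε
  | bbab => b
  | abbaaabb => abaabb => aabb => bb

aa->; ba->; bab->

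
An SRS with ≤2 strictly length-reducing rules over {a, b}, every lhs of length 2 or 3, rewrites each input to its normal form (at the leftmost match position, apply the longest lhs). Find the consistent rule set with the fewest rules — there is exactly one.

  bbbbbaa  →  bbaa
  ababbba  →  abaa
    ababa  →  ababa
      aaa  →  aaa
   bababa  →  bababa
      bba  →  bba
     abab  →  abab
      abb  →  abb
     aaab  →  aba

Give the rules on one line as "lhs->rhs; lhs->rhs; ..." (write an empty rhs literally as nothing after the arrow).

aab->ba; bbb->

  | bbbbbaa => bbaa
  | ababbba => abaa
  | ababa
  | aaa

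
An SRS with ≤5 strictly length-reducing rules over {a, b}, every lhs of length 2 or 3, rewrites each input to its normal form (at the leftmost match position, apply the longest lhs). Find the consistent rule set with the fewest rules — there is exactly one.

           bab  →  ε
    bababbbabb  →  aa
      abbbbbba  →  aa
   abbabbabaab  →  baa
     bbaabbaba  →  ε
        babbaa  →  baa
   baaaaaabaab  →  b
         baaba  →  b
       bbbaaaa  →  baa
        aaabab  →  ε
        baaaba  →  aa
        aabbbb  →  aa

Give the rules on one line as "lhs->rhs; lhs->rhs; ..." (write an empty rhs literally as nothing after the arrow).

  | bab => ε
  | bababbbabb => abbbabb => abbabb => ababb => aabb => aab => aa
  | abbbbbba => abbbbba => abbbba => abbba => abba => aba => aa
  | abbabbabaab => ababbabaab => aabbabaab => aababaab => aaabaab => baab => baa

aaa->; ab->a; bab->; bba->aa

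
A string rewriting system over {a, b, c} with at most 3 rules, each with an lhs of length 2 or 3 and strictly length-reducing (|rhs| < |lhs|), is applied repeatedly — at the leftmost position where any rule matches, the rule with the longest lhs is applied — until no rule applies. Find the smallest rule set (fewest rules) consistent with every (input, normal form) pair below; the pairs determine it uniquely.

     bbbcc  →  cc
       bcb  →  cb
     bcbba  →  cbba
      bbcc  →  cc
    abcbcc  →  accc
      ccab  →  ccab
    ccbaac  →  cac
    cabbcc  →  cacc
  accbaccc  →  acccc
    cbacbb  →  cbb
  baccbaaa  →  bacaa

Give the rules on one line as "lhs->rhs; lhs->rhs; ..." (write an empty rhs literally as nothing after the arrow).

  | bbbcc => bbcc => bcc => cc
  | bcb => cb
  | bcbba => cbba
  | bbcc => bcc => cc

bc->c; cba->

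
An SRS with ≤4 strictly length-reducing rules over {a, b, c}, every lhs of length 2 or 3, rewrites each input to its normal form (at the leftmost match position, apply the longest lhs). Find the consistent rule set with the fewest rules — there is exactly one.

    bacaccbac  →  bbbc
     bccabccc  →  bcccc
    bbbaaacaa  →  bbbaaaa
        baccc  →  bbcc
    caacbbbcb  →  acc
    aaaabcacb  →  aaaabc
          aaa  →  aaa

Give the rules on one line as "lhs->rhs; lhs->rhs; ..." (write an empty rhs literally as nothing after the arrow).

  | bacaccbac => bbaccbac => bbbcbac => bbbcac => bbbc
  | bccabccc => bcbccc => bcccc
  | bbbaaacaa => bbbaaaa
  | baccc => bbcc

bac->bb; ca->; cb->c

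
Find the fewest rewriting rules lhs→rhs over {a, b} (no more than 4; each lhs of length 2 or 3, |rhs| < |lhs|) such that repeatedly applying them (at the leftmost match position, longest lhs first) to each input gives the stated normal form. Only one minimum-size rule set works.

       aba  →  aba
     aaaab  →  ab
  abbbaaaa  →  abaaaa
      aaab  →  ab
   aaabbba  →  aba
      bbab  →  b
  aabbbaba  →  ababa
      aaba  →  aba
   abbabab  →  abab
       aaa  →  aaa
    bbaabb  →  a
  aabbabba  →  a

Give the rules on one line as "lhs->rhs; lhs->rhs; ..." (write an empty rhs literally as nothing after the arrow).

  | aba
  | aaaab => aaab => aab => ab
  | abbbaaaa => abaaaa
  | aaab => aab => ab

aab->ab; bb->; bba->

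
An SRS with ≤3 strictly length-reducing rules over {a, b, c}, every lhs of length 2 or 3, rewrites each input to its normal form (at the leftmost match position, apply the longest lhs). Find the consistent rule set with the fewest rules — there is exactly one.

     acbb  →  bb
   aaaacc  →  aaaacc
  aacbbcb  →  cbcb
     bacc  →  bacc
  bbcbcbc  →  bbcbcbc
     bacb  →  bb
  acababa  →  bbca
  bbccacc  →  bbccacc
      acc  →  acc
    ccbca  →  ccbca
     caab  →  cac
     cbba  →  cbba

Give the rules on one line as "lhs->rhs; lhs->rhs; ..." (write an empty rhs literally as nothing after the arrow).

ab->c; aca->b; acb->b

  | acbb => bb
  | aaaacc
  | aacbbcb => abbcb => cbcb
  | bacc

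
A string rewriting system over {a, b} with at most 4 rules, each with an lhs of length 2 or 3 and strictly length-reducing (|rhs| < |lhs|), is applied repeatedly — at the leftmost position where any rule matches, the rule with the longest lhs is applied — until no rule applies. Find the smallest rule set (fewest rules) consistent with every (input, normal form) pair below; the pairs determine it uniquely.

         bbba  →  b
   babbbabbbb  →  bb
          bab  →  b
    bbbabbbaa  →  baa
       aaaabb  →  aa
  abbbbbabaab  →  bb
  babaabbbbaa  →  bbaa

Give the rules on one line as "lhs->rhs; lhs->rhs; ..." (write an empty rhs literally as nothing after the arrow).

ab->; aba->b; bbb->ab

  | bbba => aba => b
  | babbbabbbb => bbbabbbb => ababbbb => bbbbb => abbb => bb
  | bab => b
  | bbbabbbaa => ababbbaa => bbbbaa => abbaa => baa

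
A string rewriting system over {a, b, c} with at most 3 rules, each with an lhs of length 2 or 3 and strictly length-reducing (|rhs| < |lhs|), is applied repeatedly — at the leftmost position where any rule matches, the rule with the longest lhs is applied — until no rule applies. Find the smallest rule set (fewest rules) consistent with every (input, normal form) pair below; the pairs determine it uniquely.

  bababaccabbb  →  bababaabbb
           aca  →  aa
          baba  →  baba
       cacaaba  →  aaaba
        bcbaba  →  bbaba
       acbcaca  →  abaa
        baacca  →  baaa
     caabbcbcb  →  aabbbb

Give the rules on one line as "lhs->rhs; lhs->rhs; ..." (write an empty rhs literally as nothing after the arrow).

  | bababaccabbb => bababacabbb => bababaabbb
  | aca => aa
  | baba
  | cacaaba => acaaba => aaaba

ca->a; cb->b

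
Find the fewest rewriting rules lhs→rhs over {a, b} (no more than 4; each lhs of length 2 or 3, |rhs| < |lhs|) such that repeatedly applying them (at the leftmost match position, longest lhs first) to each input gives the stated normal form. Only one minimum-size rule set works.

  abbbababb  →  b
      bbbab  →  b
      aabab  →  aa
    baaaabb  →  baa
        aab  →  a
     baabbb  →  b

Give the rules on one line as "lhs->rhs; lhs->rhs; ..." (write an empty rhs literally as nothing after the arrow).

ab->; aba->aa; bb->b

  | abbbababb => bbababb => bababb => baabb => bab => b
  | bbbab => bbab => bab => b
  | aabab => aaab => aa
  | baaaabb => baaab => baa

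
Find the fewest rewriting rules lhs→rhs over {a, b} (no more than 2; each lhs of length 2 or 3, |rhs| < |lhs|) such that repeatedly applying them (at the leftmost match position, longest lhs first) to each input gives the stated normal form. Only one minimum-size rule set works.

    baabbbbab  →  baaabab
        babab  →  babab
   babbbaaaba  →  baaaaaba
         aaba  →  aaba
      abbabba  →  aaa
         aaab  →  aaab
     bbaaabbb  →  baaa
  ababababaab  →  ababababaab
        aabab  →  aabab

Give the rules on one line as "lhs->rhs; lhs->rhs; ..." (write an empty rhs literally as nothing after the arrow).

bba->b; bbb->a

  | baabbbbab => baaabab
  | babab
  | babbbaaaba => baaaaaba
  | aaba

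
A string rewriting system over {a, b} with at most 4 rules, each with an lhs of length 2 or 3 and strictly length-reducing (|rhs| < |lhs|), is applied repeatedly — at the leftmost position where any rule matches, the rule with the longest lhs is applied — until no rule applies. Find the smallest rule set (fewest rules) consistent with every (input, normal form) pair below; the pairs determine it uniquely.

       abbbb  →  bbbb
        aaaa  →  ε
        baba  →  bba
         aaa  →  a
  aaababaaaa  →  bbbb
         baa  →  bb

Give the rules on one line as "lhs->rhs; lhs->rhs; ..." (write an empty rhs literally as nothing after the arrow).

aa->; ab->b; baa->bb

  | abbbb => bbbb
  | aaaa => aa => ε
  | baba => bba
  | aaa => a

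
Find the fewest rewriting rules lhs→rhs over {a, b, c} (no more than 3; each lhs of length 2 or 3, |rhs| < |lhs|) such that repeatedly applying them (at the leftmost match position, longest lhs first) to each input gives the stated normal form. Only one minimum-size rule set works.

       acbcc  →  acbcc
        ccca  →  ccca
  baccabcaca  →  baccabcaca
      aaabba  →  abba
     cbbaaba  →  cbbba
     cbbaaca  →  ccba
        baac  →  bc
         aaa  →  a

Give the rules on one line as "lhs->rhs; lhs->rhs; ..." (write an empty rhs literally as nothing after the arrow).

aa->; bbc->cb

  | acbcc
  | ccca
  | baccabcaca
  | aaabba => abba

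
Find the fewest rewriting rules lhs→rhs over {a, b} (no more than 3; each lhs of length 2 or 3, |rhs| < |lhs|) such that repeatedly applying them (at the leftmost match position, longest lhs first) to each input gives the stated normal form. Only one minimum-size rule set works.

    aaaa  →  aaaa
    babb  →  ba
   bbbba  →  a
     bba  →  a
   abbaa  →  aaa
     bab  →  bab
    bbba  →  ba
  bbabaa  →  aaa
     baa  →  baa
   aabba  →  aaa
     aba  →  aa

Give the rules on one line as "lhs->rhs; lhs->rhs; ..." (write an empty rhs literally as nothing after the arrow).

  | aaaa
  | babb => ba
  | bbbba => bba => a
  | bba => a

aba->aa; bb->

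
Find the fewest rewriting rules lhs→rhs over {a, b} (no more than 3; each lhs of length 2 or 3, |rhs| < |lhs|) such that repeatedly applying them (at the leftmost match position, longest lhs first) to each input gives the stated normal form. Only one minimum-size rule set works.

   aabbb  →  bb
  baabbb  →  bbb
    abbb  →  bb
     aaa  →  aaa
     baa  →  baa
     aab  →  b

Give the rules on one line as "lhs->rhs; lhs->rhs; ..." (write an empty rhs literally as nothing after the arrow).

  | aabbb => abab => bab => bb
  | baabbb => babab => bbab => bbb
  | abbb => bab => bb
  | aaa

ab->b; abb->ba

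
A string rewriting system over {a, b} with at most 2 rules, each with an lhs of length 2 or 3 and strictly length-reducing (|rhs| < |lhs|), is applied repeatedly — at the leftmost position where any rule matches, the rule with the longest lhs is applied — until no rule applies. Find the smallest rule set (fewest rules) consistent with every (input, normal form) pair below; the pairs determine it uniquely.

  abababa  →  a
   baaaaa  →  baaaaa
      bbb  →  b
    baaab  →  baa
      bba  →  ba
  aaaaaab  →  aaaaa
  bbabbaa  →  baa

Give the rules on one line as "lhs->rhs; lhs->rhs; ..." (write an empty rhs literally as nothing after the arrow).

ab->; bb->b

  | abababa => ababa => aba => a
  | baaaaa
  | bbb => bb => b
  | baaab => baa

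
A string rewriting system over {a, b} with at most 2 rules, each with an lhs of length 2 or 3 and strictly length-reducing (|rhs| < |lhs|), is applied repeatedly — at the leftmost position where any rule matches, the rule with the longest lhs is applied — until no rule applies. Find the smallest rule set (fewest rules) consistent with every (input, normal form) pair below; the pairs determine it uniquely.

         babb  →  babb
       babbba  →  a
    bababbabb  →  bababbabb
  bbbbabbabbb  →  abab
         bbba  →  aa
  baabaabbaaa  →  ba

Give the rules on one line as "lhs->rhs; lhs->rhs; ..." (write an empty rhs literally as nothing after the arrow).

  | babb
  | babbba => baaa => a
  | bababbabb
  | bbbbabbabbb => ababbabbb => ababbaa => abab

baa->; bbb->a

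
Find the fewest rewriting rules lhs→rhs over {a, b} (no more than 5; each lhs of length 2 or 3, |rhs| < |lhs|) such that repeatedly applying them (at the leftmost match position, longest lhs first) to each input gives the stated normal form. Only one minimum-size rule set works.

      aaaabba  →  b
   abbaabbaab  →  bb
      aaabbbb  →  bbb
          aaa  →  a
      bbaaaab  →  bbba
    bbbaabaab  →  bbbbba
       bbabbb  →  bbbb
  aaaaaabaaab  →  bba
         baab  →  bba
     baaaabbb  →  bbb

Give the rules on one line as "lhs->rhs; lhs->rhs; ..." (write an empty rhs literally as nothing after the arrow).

aa->a; aab->ba; ab->; aba->

  | aaaabba => aaabba => aabba => baba => b
  | abbaabbaab => baabbaab => bbabaab => bbab => bb
  | aaabbbb => aabbbb => babbb => bbb
  | aaa => aa => a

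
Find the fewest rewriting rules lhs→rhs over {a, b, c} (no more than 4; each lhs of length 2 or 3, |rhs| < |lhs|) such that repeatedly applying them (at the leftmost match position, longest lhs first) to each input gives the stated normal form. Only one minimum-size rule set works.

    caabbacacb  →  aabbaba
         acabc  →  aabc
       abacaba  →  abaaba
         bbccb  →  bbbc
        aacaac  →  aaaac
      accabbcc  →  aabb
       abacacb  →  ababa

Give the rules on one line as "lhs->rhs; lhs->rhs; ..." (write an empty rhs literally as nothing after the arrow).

acb->ba; ca->a; cc->; ccb->bc

  | caabbacacb => aabbacacb => aabbaacb => aabbaba
  | acabc => aabc
  | abacaba => abaaba
  | bbccb => bbbc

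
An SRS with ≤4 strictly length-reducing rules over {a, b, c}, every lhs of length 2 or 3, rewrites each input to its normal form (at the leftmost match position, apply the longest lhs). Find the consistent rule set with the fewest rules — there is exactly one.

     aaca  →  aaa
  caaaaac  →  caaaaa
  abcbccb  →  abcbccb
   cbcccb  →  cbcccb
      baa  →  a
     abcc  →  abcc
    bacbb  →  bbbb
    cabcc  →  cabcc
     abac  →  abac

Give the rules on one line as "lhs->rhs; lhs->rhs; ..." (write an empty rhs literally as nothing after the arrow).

aac->aa; acb->bb; baa->a

  | aaca => aaa
  | caaaaac => caaaaa
  | abcbccb
  | cbcccb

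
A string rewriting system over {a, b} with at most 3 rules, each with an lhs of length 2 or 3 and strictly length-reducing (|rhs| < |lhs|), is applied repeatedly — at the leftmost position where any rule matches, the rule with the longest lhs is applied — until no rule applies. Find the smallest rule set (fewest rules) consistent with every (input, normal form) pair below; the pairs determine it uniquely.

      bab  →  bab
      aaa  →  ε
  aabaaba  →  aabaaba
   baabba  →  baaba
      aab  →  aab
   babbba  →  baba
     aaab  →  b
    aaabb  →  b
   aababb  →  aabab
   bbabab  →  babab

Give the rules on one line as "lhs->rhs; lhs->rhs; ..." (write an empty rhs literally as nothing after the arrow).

aaa->; bb->b

  | bab
  | aaa => ε
  | aabaaba
  | baabba => baaba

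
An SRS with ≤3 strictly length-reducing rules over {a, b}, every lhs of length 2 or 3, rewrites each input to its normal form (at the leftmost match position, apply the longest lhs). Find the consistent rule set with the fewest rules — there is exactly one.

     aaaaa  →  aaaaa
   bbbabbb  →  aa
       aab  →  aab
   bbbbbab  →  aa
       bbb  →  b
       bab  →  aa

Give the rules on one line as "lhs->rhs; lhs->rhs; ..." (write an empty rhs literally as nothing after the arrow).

bab->aa; bb->

  | aaaaa
  | bbbabbb => babbb => aabb => aa
  | aab
  | bbbbbab => bbbab => bab => aa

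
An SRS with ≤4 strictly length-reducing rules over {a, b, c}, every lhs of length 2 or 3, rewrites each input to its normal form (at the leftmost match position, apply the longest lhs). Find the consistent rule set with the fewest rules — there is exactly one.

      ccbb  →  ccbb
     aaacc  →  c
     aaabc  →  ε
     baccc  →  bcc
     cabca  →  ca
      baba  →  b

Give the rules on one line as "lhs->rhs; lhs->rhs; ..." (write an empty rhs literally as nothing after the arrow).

aa->; ab->a; ac->

  | ccbb
  | aaacc => acc => c
  | aaabc => abc => ac => ε
  | baccc => bcc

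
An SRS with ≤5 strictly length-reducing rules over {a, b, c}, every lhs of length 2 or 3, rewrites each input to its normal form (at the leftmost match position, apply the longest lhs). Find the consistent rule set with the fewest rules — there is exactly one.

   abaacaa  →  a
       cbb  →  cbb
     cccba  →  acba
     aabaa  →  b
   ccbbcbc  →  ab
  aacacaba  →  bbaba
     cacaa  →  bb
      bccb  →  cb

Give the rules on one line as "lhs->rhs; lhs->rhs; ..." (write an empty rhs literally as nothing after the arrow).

aa->; bc->; cac->bb; cc->a

  | abaacaa => abcaa => aaa => a
  | cbb
  | cccba => acba
  | aabaa => baa => b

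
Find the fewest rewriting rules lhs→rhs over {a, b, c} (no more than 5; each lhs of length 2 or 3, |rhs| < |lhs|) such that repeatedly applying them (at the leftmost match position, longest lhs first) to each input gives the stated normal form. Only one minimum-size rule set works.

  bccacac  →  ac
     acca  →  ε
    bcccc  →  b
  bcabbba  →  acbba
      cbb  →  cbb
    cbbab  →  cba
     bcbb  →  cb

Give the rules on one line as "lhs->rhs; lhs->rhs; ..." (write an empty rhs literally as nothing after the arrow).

ab->c; bc->a; ca->; cc->b

  | bccacac => acacac => acac => ac
  | acca => aba => ca => ε
  | bcccc => accc => abc => cc => b
  | bcabbba => aabbba => acbba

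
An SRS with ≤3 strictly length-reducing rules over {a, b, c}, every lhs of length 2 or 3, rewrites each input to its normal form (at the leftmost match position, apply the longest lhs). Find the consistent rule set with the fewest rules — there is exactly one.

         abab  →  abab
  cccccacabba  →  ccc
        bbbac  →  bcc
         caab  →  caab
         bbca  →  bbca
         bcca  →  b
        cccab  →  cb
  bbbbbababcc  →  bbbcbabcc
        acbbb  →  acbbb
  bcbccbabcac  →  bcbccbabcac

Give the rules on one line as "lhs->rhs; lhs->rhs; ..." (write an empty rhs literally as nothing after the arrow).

bba->c; cca->

  | abab
  | cccccacabba => ccccabba => ccbba => ccc
  | bbbac => bcc
  | caab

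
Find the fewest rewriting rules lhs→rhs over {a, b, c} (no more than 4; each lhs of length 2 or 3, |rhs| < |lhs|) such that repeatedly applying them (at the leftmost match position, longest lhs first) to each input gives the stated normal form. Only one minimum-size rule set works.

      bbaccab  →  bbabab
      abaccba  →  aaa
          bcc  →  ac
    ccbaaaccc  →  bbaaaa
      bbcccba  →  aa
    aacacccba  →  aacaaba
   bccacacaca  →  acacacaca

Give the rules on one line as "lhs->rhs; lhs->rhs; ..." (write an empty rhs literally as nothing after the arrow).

abb->c; bc->a; cc->b

  | bbaccab => bbabab
  | abaccba => ababba => abca => aaa
  | bcc => ac
  | ccbaaaccc => bbaaaccc => bbaaabc => bbaaaa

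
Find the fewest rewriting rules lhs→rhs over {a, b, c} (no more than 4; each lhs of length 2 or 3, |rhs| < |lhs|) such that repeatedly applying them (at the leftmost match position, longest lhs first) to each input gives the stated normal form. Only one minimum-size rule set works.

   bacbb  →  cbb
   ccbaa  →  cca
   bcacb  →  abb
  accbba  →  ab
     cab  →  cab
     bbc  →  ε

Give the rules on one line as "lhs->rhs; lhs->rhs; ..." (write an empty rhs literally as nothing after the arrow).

ac->b; ba->; bc->a

  | bacbb => cbb
  | ccbaa => cca
  | bcacb => aacb => abb
  | accbba => bcbba => abba => ab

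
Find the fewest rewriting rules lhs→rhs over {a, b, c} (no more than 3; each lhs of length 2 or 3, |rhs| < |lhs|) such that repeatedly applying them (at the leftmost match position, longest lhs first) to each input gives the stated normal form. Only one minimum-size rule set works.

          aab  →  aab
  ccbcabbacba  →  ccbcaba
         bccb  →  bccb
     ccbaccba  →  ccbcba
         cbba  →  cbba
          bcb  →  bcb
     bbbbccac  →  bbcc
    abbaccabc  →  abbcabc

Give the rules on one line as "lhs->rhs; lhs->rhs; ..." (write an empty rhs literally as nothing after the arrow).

ac->; bbb->b

  | aab
  | ccbcabbacba => ccbcabbba => ccbcaba
  | bccb
  | ccbaccba => ccbcba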